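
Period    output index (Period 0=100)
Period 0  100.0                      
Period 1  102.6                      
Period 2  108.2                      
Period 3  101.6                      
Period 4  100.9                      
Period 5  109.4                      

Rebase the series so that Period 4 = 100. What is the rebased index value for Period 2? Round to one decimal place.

107.2

Rebased(Period 2) = 108.2 / 100.9 × 100 = 107.2349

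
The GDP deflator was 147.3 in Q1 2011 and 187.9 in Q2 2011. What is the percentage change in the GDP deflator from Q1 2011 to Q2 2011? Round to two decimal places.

Change = (187.9 − 147.3) / 147.3 × 100
       = 40.6 / 147.3 × 100 = 27.5628%

27.56%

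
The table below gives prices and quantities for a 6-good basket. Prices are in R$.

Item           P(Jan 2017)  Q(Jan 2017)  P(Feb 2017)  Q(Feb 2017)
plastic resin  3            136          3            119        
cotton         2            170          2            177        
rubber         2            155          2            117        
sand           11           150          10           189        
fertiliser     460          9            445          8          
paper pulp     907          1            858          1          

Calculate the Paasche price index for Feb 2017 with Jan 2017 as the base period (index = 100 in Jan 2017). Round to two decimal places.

Paasche price index uses current-period quantities as weights.
ΣP(Feb 2017)·Q(Feb 2017) = 3×119 + 2×177 + 2×117 + 10×189 + 445×8 + 858×1 = 357 + 354 + 234 + 1890 + 3560 + 858 = 7253
ΣP(Jan 2017)·Q(Feb 2017) = 3×119 + 2×177 + 2×117 + 11×189 + 460×8 + 907×1 = 357 + 354 + 234 + 2079 + 3680 + 907 = 7611
Index = 7253 / 7611 × 100 = 95.2963

95.30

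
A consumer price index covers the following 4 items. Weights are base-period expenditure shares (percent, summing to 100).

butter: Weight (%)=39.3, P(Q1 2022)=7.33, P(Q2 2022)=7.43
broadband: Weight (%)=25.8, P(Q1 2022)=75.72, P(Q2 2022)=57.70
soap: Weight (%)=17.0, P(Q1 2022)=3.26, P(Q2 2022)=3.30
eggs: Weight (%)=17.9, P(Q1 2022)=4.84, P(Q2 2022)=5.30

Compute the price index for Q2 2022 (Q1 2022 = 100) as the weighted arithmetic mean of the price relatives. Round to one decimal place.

96.3

butter: 39.3 × (7.43/7.33) = 39.3 × 1.013643 = 39.8362
broadband: 25.8 × (57.70/75.72) = 25.8 × 0.762018 = 19.6601
soap: 17.0 × (3.30/3.26) = 17.0 × 1.012270 = 17.2086
eggs: 17.9 × (5.30/4.84) = 17.9 × 1.095041 = 19.6012
Index = Σ wᵢ·(p₁ᵢ/p₀ᵢ) = 39.8362 + 19.6601 + 17.2086 + 19.6012 = 96.3060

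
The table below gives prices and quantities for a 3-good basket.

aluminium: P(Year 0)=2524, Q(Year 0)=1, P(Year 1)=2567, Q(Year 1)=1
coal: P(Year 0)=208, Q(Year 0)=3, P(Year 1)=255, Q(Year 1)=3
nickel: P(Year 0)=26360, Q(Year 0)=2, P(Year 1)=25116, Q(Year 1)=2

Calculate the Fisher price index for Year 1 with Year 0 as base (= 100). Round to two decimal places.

Laspeyres component (base-period weights):
ΣP(Year 1)Q(Year 0) = 2567×1 + 255×3 + 25116×2 = 2567 + 765 + 50232 = 53564
ΣP(Year 0)Q(Year 0) = 2524×1 + 208×3 + 26360×2 = 2524 + 624 + 52720 = 55868
L = 53564 / 55868 × 100 = 95.8760
Paasche component (current-period weights):
ΣP(Year 1)Q(Year 1) = 2567×1 + 255×3 + 25116×2 = 2567 + 765 + 50232 = 53564
ΣP(Year 0)Q(Year 1) = 2524×1 + 208×3 + 26360×2 = 2524 + 624 + 52720 = 55868
P = 53564 / 55868 × 100 = 95.8760
Fisher = √(L × P) = √(95.8760 × 95.8760) = 95.8760

95.88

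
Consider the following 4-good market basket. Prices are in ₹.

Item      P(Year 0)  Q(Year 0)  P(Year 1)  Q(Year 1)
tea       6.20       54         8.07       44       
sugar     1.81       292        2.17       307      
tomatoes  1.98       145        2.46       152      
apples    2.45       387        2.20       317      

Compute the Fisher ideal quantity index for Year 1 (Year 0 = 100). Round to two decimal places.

91.35

Laspeyres component (base-period weights):
ΣP(Year 0)Q(Year 1) = 6.20×44 + 1.81×307 + 1.98×152 + 2.45×317 = 272.8 + 555.67 + 300.96 + 776.65 = 1906.08
ΣP(Year 0)Q(Year 0) = 6.20×54 + 1.81×292 + 1.98×145 + 2.45×387 = 334.8 + 528.52 + 287.1 + 948.15 = 2098.57
L = 1906.08 / 2098.57 × 100 = 90.8276
Paasche component (current-period weights):
ΣP(Year 1)Q(Year 1) = 8.07×44 + 2.17×307 + 2.46×152 + 2.20×317 = 355.08 + 666.19 + 373.92 + 697.4 = 2092.59
ΣP(Year 1)Q(Year 0) = 8.07×54 + 2.17×292 + 2.46×145 + 2.20×387 = 435.78 + 633.64 + 356.7 + 851.4 = 2277.52
P = 2092.59 / 2277.52 × 100 = 91.8802
Fisher = √(L × P) = √(90.8276 × 91.8802) = 91.3524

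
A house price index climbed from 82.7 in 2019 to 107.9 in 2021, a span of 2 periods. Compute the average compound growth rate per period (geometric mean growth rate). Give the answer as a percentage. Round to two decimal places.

14.22%

Growth factor = (107.9/82.7)^(1/2) = (1.304716)^(1/2) = 1.142242
Growth rate = 1.142242 − 1 = 0.142242 = 14.2242%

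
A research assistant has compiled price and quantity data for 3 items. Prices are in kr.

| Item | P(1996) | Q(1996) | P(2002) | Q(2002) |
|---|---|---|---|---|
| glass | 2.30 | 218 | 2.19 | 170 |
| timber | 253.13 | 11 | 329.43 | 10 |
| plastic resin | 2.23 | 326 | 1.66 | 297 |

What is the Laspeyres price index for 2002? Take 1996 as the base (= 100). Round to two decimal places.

Laspeyres price index uses base-period quantities as weights.
ΣP(2002)·Q(1996) = 2.19×218 + 329.43×11 + 1.66×326 = 477.42 + 3623.73 + 541.16 = 4642.31
ΣP(1996)·Q(1996) = 2.30×218 + 253.13×11 + 2.23×326 = 501.4 + 2784.43 + 726.98 = 4012.81
Index = 4642.31 / 4012.81 × 100 = 115.6873

115.69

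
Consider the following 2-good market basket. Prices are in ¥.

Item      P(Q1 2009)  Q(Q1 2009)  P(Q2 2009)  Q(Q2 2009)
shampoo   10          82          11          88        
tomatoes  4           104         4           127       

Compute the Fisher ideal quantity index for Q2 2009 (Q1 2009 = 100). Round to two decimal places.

Laspeyres component (base-period weights):
ΣP(Q1 2009)Q(Q2 2009) = 10×88 + 4×127 = 880 + 508 = 1388
ΣP(Q1 2009)Q(Q1 2009) = 10×82 + 4×104 = 820 + 416 = 1236
L = 1388 / 1236 × 100 = 112.2977
Paasche component (current-period weights):
ΣP(Q2 2009)Q(Q2 2009) = 11×88 + 4×127 = 968 + 508 = 1476
ΣP(Q2 2009)Q(Q1 2009) = 11×82 + 4×104 = 902 + 416 = 1318
P = 1476 / 1318 × 100 = 111.9879
Fisher = √(L × P) = √(112.2977 × 111.9879) = 112.1427

112.14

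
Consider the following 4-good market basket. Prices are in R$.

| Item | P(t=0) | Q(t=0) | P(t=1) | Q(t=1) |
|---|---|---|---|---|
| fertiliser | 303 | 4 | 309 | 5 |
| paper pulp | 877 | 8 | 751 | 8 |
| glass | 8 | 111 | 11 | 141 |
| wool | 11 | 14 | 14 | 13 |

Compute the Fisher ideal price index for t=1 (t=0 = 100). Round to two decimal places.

94.08

Laspeyres component (base-period weights):
ΣP(t=1)Q(t=0) = 309×4 + 751×8 + 11×111 + 14×14 = 1236 + 6008 + 1221 + 196 = 8661
ΣP(t=0)Q(t=0) = 303×4 + 877×8 + 8×111 + 11×14 = 1212 + 7016 + 888 + 154 = 9270
L = 8661 / 9270 × 100 = 93.4304
Paasche component (current-period weights):
ΣP(t=1)Q(t=1) = 309×5 + 751×8 + 11×141 + 14×13 = 1545 + 6008 + 1551 + 182 = 9286
ΣP(t=0)Q(t=1) = 303×5 + 877×8 + 8×141 + 11×13 = 1515 + 7016 + 1128 + 143 = 9802
P = 9286 / 9802 × 100 = 94.7358
Fisher = √(L × P) = √(93.4304 × 94.7358) = 94.0808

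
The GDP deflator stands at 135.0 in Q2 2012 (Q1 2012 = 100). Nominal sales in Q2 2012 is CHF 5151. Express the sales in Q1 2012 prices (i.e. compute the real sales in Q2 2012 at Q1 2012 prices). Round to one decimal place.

Real = Nominal ÷ (Index/100) = 5151 ÷ (135.0/100)
     = 5151 ÷ 1.350 = 3815.5556

3815.6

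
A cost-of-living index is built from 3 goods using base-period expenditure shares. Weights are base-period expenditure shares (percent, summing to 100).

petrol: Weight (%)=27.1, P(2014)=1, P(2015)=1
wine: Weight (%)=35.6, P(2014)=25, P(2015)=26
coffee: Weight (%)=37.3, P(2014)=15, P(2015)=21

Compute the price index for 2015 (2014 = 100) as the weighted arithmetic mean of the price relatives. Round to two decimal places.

116.34

petrol: 27.1 × (1/1) = 27.1 × 1.000000 = 27.1000
wine: 35.6 × (26/25) = 35.6 × 1.040000 = 37.0240
coffee: 37.3 × (21/15) = 37.3 × 1.400000 = 52.2200
Index = Σ wᵢ·(p₁ᵢ/p₀ᵢ) = 27.1000 + 37.0240 + 52.2200 = 116.3440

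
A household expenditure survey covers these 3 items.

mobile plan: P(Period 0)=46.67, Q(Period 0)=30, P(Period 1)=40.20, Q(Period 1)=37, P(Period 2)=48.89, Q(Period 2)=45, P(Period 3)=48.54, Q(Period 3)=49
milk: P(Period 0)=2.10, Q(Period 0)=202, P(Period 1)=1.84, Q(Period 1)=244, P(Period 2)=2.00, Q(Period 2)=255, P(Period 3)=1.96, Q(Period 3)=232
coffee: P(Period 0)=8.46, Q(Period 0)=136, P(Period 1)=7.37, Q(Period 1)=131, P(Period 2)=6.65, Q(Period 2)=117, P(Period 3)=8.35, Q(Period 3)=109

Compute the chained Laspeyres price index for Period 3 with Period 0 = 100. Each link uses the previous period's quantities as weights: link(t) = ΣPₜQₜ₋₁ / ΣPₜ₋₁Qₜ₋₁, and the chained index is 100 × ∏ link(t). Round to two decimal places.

99.38

Link Period 0→Period 1:
ΣP(Period 1)Q(Period 0) = 40.20×30 + 1.84×202 + 7.37×136 = 1206 + 371.68 + 1002.32 = 2580
ΣP(Period 0)Q(Period 0) = 46.67×30 + 2.10×202 + 8.46×136 = 1400.1 + 424.2 + 1150.56 = 2974.86
link = 2580/2974.86 = 0.867268
Link Period 1→Period 2:
ΣP(Period 2)Q(Period 1) = 48.89×37 + 2.00×244 + 6.65×131 = 1808.93 + 488 + 871.15 = 3168.08
ΣP(Period 1)Q(Period 1) = 40.20×37 + 1.84×244 + 7.37×131 = 1487.4 + 448.96 + 965.47 = 2901.83
link = 3168.08/2901.83 = 1.091752
Link Period 2→Period 3:
ΣP(Period 3)Q(Period 2) = 48.54×45 + 1.96×255 + 8.35×117 = 2184.3 + 499.8 + 976.95 = 3661.05
ΣP(Period 2)Q(Period 2) = 48.89×45 + 2.00×255 + 6.65×117 = 2200.05 + 510 + 778.05 = 3488.1
link = 3661.05/3488.1 = 1.049583
Chained index = 100 × 0.867268 × 1.091752 × 1.049583 = 99.3789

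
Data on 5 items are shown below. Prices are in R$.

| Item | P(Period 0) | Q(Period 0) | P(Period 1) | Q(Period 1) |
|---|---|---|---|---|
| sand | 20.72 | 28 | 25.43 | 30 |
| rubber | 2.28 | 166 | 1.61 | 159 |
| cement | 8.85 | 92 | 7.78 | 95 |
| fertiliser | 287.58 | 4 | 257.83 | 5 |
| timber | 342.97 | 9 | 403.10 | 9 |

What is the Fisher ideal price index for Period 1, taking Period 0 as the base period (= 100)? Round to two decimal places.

Laspeyres component (base-period weights):
ΣP(Period 1)Q(Period 0) = 25.43×28 + 1.61×166 + 7.78×92 + 257.83×4 + 403.10×9 = 712.04 + 267.26 + 715.76 + 1031.32 + 3627.9 = 6354.28
ΣP(Period 0)Q(Period 0) = 20.72×28 + 2.28×166 + 8.85×92 + 287.58×4 + 342.97×9 = 580.16 + 378.48 + 814.2 + 1150.32 + 3086.73 = 6009.89
L = 6354.28 / 6009.89 × 100 = 105.7304
Paasche component (current-period weights):
ΣP(Period 1)Q(Period 1) = 25.43×30 + 1.61×159 + 7.78×95 + 257.83×5 + 403.10×9 = 762.9 + 255.99 + 739.1 + 1289.15 + 3627.9 = 6675.04
ΣP(Period 0)Q(Period 1) = 20.72×30 + 2.28×159 + 8.85×95 + 287.58×5 + 342.97×9 = 621.6 + 362.52 + 840.75 + 1437.9 + 3086.73 = 6349.5
P = 6675.04 / 6349.5 × 100 = 105.1270
Fisher = √(L × P) = √(105.7304 × 105.1270) = 105.4283

105.43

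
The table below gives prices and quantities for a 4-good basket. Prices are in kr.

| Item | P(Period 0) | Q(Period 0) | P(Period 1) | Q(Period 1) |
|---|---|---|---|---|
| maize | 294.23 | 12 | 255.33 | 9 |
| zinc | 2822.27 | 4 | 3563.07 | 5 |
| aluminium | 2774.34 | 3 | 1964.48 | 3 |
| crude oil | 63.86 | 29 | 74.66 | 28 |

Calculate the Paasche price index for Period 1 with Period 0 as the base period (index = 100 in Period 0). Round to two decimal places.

Paasche price index uses current-period quantities as weights.
ΣP(Period 1)·Q(Period 1) = 255.33×9 + 3563.07×5 + 1964.48×3 + 74.66×28 = 2297.97 + 17815.35 + 5893.44 + 2090.48 = 28097.24
ΣP(Period 0)·Q(Period 1) = 294.23×9 + 2822.27×5 + 2774.34×3 + 63.86×28 = 2648.07 + 14111.35 + 8323.02 + 1788.08 = 26870.52
Index = 28097.24 / 26870.52 × 100 = 104.5653

104.57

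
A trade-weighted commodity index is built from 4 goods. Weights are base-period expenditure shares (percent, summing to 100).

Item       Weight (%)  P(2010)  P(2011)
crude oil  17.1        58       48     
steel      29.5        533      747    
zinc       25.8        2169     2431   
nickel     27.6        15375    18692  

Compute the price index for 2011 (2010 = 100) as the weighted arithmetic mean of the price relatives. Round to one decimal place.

118.0

crude oil: 17.1 × (48/58) = 17.1 × 0.827586 = 14.1517
steel: 29.5 × (747/533) = 29.5 × 1.401501 = 41.3443
zinc: 25.8 × (2431/2169) = 25.8 × 1.120793 = 28.9165
nickel: 27.6 × (18692/15375) = 27.6 × 1.215740 = 33.5544
Index = Σ wᵢ·(p₁ᵢ/p₀ᵢ) = 14.1517 + 41.3443 + 28.9165 + 33.5544 = 117.9669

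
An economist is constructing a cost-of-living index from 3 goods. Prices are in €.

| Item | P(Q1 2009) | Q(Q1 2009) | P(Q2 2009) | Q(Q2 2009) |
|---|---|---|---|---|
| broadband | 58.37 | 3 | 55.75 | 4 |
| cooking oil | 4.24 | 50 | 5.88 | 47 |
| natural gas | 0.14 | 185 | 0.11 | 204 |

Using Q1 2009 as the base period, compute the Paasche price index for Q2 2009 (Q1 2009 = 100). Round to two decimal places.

Paasche price index uses current-period quantities as weights.
ΣP(Q2 2009)·Q(Q2 2009) = 55.75×4 + 5.88×47 + 0.11×204 = 223 + 276.36 + 22.44 = 521.8
ΣP(Q1 2009)·Q(Q2 2009) = 58.37×4 + 4.24×47 + 0.14×204 = 233.48 + 199.28 + 28.56 = 461.32
Index = 521.8 / 461.32 × 100 = 113.1102

113.11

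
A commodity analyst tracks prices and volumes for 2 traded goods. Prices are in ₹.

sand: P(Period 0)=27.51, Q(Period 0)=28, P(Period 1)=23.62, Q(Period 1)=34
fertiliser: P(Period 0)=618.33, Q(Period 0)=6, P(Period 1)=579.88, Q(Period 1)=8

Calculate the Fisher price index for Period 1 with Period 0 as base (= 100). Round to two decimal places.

Laspeyres component (base-period weights):
ΣP(Period 1)Q(Period 0) = 23.62×28 + 579.88×6 = 661.36 + 3479.28 = 4140.64
ΣP(Period 0)Q(Period 0) = 27.51×28 + 618.33×6 = 770.28 + 3709.98 = 4480.26
L = 4140.64 / 4480.26 × 100 = 92.4196
Paasche component (current-period weights):
ΣP(Period 1)Q(Period 1) = 23.62×34 + 579.88×8 = 803.08 + 4639.04 = 5442.12
ΣP(Period 0)Q(Period 1) = 27.51×34 + 618.33×8 = 935.34 + 4946.64 = 5881.98
P = 5442.12 / 5881.98 × 100 = 92.5219
Fisher = √(L × P) = √(92.4196 × 92.5219) = 92.4708

92.47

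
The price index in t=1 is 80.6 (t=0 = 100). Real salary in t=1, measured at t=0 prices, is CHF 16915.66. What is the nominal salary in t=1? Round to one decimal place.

13634.0

Nominal = Real × (Index/100) = 16915.66 × (80.6/100)
        = 16915.66 × 0.806 = 13634.0220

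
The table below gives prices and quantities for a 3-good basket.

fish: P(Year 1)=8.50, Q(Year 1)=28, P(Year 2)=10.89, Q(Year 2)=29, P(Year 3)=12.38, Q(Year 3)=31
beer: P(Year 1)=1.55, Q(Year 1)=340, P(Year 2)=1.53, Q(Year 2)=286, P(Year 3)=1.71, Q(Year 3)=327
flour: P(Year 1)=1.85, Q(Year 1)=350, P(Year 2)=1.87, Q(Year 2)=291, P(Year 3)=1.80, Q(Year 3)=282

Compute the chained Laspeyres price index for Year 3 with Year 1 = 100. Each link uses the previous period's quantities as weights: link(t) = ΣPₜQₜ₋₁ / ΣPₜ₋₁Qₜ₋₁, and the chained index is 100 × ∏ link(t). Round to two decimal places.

110.75

Link Year 1→Year 2:
ΣP(Year 2)Q(Year 1) = 10.89×28 + 1.53×340 + 1.87×350 = 304.92 + 520.2 + 654.5 = 1479.62
ΣP(Year 1)Q(Year 1) = 8.50×28 + 1.55×340 + 1.85×350 = 238 + 527 + 647.5 = 1412.5
link = 1479.62/1412.5 = 1.047519
Link Year 2→Year 3:
ΣP(Year 3)Q(Year 2) = 12.38×29 + 1.71×286 + 1.80×291 = 359.02 + 489.06 + 523.8 = 1371.88
ΣP(Year 2)Q(Year 2) = 10.89×29 + 1.53×286 + 1.87×291 = 315.81 + 437.58 + 544.17 = 1297.56
link = 1371.88/1297.56 = 1.057277
Chained index = 100 × 1.047519 × 1.057277 = 110.7517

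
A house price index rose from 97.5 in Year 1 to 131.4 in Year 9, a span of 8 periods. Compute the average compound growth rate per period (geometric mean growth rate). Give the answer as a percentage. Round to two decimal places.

3.80%

Growth factor = (131.4/97.5)^(1/8) = (1.347692)^(1/8) = 1.038004
Growth rate = 1.038004 − 1 = 0.038004 = 3.8004%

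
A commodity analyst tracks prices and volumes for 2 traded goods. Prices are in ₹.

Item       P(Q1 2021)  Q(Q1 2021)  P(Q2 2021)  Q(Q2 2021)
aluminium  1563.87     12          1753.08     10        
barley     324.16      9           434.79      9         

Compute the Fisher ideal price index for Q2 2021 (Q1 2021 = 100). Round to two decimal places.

Laspeyres component (base-period weights):
ΣP(Q2 2021)Q(Q1 2021) = 1753.08×12 + 434.79×9 = 21036.96 + 3913.11 = 24950.07
ΣP(Q1 2021)Q(Q1 2021) = 1563.87×12 + 324.16×9 = 18766.44 + 2917.44 = 21683.88
L = 24950.07 / 21683.88 × 100 = 115.0628
Paasche component (current-period weights):
ΣP(Q2 2021)Q(Q2 2021) = 1753.08×10 + 434.79×9 = 17530.8 + 3913.11 = 21443.91
ΣP(Q1 2021)Q(Q2 2021) = 1563.87×10 + 324.16×9 = 15638.7 + 2917.44 = 18556.14
P = 21443.91 / 18556.14 × 100 = 115.5623
Fisher = √(L × P) = √(115.0628 × 115.5623) = 115.3123

115.31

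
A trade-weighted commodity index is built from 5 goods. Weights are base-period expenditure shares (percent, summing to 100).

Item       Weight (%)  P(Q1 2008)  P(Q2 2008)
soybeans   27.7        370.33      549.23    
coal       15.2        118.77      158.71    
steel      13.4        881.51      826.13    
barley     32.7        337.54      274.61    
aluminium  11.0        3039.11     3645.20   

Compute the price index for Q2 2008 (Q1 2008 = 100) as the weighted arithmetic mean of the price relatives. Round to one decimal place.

113.7

soybeans: 27.7 × (549.23/370.33) = 27.7 × 1.483083 = 41.0814
coal: 15.2 × (158.71/118.77) = 15.2 × 1.336280 = 20.3115
steel: 13.4 × (826.13/881.51) = 13.4 × 0.937176 = 12.5582
barley: 32.7 × (274.61/337.54) = 32.7 × 0.813563 = 26.6035
aluminium: 11.0 × (3645.20/3039.11) = 11.0 × 1.199430 = 13.1937
Index = Σ wᵢ·(p₁ᵢ/p₀ᵢ) = 41.0814 + 20.3115 + 12.5582 + 26.6035 + 13.1937 = 113.7482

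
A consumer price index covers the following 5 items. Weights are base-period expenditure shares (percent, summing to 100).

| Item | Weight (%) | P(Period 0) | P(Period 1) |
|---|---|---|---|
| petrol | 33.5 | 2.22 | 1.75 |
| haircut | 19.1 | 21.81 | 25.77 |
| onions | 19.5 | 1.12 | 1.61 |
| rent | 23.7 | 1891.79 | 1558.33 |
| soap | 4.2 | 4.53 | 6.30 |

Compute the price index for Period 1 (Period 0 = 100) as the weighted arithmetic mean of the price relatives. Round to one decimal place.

petrol: 33.5 × (1.75/2.22) = 33.5 × 0.788288 = 26.4077
haircut: 19.1 × (25.77/21.81) = 19.1 × 1.181568 = 22.5680
onions: 19.5 × (1.61/1.12) = 19.5 × 1.437500 = 28.0312
rent: 23.7 × (1558.33/1891.79) = 23.7 × 0.823733 = 19.5225
soap: 4.2 × (6.30/4.53) = 4.2 × 1.390728 = 5.8411
Index = Σ wᵢ·(p₁ᵢ/p₀ᵢ) = 26.4077 + 22.5680 + 28.0312 + 19.5225 + 5.8411 = 102.3704

102.4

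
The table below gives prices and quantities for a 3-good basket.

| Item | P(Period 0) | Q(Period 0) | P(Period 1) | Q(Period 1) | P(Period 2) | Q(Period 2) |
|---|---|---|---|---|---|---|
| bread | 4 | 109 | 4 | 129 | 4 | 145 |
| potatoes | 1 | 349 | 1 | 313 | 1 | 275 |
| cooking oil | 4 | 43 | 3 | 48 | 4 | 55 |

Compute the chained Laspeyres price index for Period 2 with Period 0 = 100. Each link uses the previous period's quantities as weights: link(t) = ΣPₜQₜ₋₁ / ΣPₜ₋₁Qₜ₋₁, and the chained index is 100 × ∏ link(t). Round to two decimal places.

100.22

Link Period 0→Period 1:
ΣP(Period 1)Q(Period 0) = 4×109 + 1×349 + 3×43 = 436 + 349 + 129 = 914
ΣP(Period 0)Q(Period 0) = 4×109 + 1×349 + 4×43 = 436 + 349 + 172 = 957
link = 914/957 = 0.955068
Link Period 1→Period 2:
ΣP(Period 2)Q(Period 1) = 4×129 + 1×313 + 4×48 = 516 + 313 + 192 = 1021
ΣP(Period 1)Q(Period 1) = 4×129 + 1×313 + 3×48 = 516 + 313 + 144 = 973
link = 1021/973 = 1.049332
Chained index = 100 × 0.955068 × 1.049332 = 100.2183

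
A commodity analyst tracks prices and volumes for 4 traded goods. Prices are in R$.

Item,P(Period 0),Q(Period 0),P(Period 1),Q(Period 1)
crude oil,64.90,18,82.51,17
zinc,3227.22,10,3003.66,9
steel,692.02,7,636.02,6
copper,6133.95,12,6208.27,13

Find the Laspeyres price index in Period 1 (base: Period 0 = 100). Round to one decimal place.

Laspeyres price index uses base-period quantities as weights.
ΣP(Period 1)·Q(Period 0) = 82.51×18 + 3003.66×10 + 636.02×7 + 6208.27×12 = 1485.18 + 30036.6 + 4452.14 + 74499.24 = 110473.16
ΣP(Period 0)·Q(Period 0) = 64.90×18 + 3227.22×10 + 692.02×7 + 6133.95×12 = 1168.2 + 32272.2 + 4844.14 + 73607.4 = 111891.94
Index = 110473.16 / 111891.94 × 100 = 98.7320

98.7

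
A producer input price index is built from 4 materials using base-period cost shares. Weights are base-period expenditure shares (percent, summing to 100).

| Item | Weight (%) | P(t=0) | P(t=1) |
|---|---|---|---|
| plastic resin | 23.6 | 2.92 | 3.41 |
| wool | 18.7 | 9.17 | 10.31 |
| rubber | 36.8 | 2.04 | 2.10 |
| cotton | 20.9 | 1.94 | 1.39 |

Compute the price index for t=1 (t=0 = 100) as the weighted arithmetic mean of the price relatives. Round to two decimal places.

101.44

plastic resin: 23.6 × (3.41/2.92) = 23.6 × 1.167808 = 27.5603
wool: 18.7 × (10.31/9.17) = 18.7 × 1.124318 = 21.0248
rubber: 36.8 × (2.10/2.04) = 36.8 × 1.029412 = 37.8824
cotton: 20.9 × (1.39/1.94) = 20.9 × 0.716495 = 14.9747
Index = Σ wᵢ·(p₁ᵢ/p₀ᵢ) = 27.5603 + 21.0248 + 37.8824 + 14.9747 = 101.4421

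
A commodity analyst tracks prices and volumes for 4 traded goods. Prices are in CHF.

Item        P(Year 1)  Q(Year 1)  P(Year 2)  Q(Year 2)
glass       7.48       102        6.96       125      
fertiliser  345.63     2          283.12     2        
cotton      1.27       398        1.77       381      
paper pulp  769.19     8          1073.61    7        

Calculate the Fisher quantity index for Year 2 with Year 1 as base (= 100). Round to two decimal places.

Laspeyres component (base-period weights):
ΣP(Year 1)Q(Year 2) = 7.48×125 + 345.63×2 + 1.27×381 + 769.19×7 = 935 + 691.26 + 483.87 + 5384.33 = 7494.46
ΣP(Year 1)Q(Year 1) = 7.48×102 + 345.63×2 + 1.27×398 + 769.19×8 = 762.96 + 691.26 + 505.46 + 6153.52 = 8113.2
L = 7494.46 / 8113.2 × 100 = 92.3737
Paasche component (current-period weights):
ΣP(Year 2)Q(Year 2) = 6.96×125 + 283.12×2 + 1.77×381 + 1073.61×7 = 870 + 566.24 + 674.37 + 7515.27 = 9625.88
ΣP(Year 2)Q(Year 1) = 6.96×102 + 283.12×2 + 1.77×398 + 1073.61×8 = 709.92 + 566.24 + 704.46 + 8588.88 = 10569.5
P = 9625.88 / 10569.5 × 100 = 91.0722
Fisher = √(L × P) = √(92.3737 × 91.0722) = 91.7206

91.72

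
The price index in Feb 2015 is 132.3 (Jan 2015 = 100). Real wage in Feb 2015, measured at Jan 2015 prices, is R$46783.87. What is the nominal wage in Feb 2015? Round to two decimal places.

Nominal = Real × (Index/100) = 46783.87 × (132.3/100)
        = 46783.87 × 1.323 = 61895.0600

61895.06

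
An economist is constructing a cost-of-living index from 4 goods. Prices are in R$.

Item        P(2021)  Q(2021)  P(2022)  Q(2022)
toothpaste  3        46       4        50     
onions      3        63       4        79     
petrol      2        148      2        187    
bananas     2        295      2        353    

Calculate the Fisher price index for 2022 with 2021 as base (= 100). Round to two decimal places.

108.89

Laspeyres component (base-period weights):
ΣP(2022)Q(2021) = 4×46 + 4×63 + 2×148 + 2×295 = 184 + 252 + 296 + 590 = 1322
ΣP(2021)Q(2021) = 3×46 + 3×63 + 2×148 + 2×295 = 138 + 189 + 296 + 590 = 1213
L = 1322 / 1213 × 100 = 108.9860
Paasche component (current-period weights):
ΣP(2022)Q(2022) = 4×50 + 4×79 + 2×187 + 2×353 = 200 + 316 + 374 + 706 = 1596
ΣP(2021)Q(2022) = 3×50 + 3×79 + 2×187 + 2×353 = 150 + 237 + 374 + 706 = 1467
P = 1596 / 1467 × 100 = 108.7935
Fisher = √(L × P) = √(108.9860 × 108.7935) = 108.8897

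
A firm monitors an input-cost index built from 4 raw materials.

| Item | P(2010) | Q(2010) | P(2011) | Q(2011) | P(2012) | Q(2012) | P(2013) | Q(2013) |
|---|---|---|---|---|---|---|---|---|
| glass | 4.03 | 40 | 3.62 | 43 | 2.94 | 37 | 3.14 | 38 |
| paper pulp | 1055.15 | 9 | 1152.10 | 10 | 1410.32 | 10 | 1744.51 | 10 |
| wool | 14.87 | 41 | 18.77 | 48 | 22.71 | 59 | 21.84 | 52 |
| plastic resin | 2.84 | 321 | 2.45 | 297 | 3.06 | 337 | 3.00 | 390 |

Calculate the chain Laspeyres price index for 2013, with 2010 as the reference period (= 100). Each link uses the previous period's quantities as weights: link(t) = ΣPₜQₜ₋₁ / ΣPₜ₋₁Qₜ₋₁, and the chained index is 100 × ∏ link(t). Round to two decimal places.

Link 2010→2011:
ΣP(2011)Q(2010) = 3.62×40 + 1152.10×9 + 18.77×41 + 2.45×321 = 144.8 + 10368.9 + 769.57 + 786.45 = 12069.72
ΣP(2010)Q(2010) = 4.03×40 + 1055.15×9 + 14.87×41 + 2.84×321 = 161.2 + 9496.35 + 609.67 + 911.64 = 11178.86
link = 12069.72/11178.86 = 1.079691
Link 2011→2012:
ΣP(2012)Q(2011) = 2.94×43 + 1410.32×10 + 22.71×48 + 3.06×297 = 126.42 + 14103.2 + 1090.08 + 908.82 = 16228.52
ΣP(2011)Q(2011) = 3.62×43 + 1152.10×10 + 18.77×48 + 2.45×297 = 155.66 + 11521 + 900.96 + 727.65 = 13305.27
link = 16228.52/13305.27 = 1.219706
Link 2012→2013:
ΣP(2013)Q(2012) = 3.14×37 + 1744.51×10 + 21.84×59 + 3.00×337 = 116.18 + 17445.1 + 1288.56 + 1011 = 19860.84
ΣP(2012)Q(2012) = 2.94×37 + 1410.32×10 + 22.71×59 + 3.06×337 = 108.78 + 14103.2 + 1339.89 + 1031.22 = 16583.09
link = 19860.84/16583.09 = 1.197656
Chained index = 100 × 1.079691 × 1.219706 × 1.197656 = 157.7201

157.72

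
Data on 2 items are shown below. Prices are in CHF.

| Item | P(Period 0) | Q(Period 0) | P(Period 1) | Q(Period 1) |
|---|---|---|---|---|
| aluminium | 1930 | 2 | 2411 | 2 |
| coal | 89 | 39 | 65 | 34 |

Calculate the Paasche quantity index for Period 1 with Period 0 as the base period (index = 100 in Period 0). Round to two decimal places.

95.58

Paasche quantity index uses current-period prices as weights.
ΣP(Period 1)·Q(Period 1) = 2411×2 + 65×34 = 4822 + 2210 = 7032
ΣP(Period 1)·Q(Period 0) = 2411×2 + 65×39 = 4822 + 2535 = 7357
Index = 7032 / 7357 × 100 = 95.5824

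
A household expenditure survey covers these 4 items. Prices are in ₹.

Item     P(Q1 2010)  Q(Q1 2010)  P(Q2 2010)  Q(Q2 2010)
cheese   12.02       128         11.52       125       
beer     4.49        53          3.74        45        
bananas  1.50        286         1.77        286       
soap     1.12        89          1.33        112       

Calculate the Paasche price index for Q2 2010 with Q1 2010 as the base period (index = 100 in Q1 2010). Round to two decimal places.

100.20

Paasche price index uses current-period quantities as weights.
ΣP(Q2 2010)·Q(Q2 2010) = 11.52×125 + 3.74×45 + 1.77×286 + 1.33×112 = 1440 + 168.3 + 506.22 + 148.96 = 2263.48
ΣP(Q1 2010)·Q(Q2 2010) = 12.02×125 + 4.49×45 + 1.50×286 + 1.12×112 = 1502.5 + 202.05 + 429 + 125.44 = 2258.99
Index = 2263.48 / 2258.99 × 100 = 100.1988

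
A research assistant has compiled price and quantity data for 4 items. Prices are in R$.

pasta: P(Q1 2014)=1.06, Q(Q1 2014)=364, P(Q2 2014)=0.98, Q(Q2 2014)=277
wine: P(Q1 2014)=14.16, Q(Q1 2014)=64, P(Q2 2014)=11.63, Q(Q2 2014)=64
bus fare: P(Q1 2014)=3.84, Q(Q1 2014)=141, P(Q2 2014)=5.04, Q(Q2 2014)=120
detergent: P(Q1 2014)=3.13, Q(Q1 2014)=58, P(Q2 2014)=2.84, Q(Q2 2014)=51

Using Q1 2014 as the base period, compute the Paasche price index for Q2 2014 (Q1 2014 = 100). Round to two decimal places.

Paasche price index uses current-period quantities as weights.
ΣP(Q2 2014)·Q(Q2 2014) = 0.98×277 + 11.63×64 + 5.04×120 + 2.84×51 = 271.46 + 744.32 + 604.8 + 144.84 = 1765.42
ΣP(Q1 2014)·Q(Q2 2014) = 1.06×277 + 14.16×64 + 3.84×120 + 3.13×51 = 293.62 + 906.24 + 460.8 + 159.63 = 1820.29
Index = 1765.42 / 1820.29 × 100 = 96.9856

96.99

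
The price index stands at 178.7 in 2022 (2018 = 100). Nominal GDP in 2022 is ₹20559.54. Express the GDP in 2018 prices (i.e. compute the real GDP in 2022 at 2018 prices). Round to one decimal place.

11505.1

Real = Nominal ÷ (Index/100) = 20559.54 ÷ (178.7/100)
     = 20559.54 ÷ 1.787 = 11505.0588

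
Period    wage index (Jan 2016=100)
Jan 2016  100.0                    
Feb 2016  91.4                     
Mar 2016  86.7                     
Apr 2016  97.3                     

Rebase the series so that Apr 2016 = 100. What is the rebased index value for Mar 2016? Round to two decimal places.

Rebased(Mar 2016) = 86.7 / 97.3 × 100 = 89.1059

89.11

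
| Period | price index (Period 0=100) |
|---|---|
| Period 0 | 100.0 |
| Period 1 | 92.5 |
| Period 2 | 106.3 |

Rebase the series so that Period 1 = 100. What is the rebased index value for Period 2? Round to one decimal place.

114.9

Rebased(Period 2) = 106.3 / 92.5 × 100 = 114.9189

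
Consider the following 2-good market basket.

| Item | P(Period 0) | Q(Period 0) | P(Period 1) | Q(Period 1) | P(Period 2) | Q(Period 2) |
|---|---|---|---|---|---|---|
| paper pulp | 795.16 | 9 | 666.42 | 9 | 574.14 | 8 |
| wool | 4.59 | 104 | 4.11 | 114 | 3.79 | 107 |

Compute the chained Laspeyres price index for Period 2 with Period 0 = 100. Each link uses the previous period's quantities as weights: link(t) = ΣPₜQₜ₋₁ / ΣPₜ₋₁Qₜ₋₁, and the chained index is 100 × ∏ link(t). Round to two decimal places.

Link Period 0→Period 1:
ΣP(Period 1)Q(Period 0) = 666.42×9 + 4.11×104 = 5997.78 + 427.44 = 6425.22
ΣP(Period 0)Q(Period 0) = 795.16×9 + 4.59×104 = 7156.44 + 477.36 = 7633.8
link = 6425.22/7633.8 = 0.841680
Link Period 1→Period 2:
ΣP(Period 2)Q(Period 1) = 574.14×9 + 3.79×114 = 5167.26 + 432.06 = 5599.32
ΣP(Period 1)Q(Period 1) = 666.42×9 + 4.11×114 = 5997.78 + 468.54 = 6466.32
link = 5599.32/6466.32 = 0.865921
Chained index = 100 × 0.841680 × 0.865921 = 72.8828

72.88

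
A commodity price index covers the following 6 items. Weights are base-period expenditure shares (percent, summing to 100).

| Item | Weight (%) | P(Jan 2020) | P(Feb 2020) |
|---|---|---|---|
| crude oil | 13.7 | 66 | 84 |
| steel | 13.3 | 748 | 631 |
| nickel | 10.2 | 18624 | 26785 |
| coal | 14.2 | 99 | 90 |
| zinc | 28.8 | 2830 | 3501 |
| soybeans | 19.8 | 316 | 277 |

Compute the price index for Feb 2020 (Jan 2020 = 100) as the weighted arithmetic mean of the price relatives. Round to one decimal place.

crude oil: 13.7 × (84/66) = 13.7 × 1.272727 = 17.4364
steel: 13.3 × (631/748) = 13.3 × 0.843583 = 11.2197
nickel: 10.2 × (26785/18624) = 10.2 × 1.438198 = 14.6696
coal: 14.2 × (90/99) = 14.2 × 0.909091 = 12.9091
zinc: 28.8 × (3501/2830) = 28.8 × 1.237102 = 35.6286
soybeans: 19.8 × (277/316) = 19.8 × 0.876582 = 17.3563
Index = Σ wᵢ·(p₁ᵢ/p₀ᵢ) = 17.4364 + 11.2197 + 14.6696 + 12.9091 + 35.6286 + 17.3563 = 109.2196

109.2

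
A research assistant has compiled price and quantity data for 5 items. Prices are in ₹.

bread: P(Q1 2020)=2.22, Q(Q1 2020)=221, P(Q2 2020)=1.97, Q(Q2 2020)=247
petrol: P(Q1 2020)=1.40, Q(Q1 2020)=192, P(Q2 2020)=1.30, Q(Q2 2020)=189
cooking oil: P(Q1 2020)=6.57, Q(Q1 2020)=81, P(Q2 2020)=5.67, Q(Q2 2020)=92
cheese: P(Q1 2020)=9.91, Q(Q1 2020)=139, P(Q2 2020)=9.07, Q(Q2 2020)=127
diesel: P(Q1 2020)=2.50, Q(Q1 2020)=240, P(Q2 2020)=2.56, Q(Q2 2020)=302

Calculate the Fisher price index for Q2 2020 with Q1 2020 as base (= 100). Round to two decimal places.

Laspeyres component (base-period weights):
ΣP(Q2 2020)Q(Q1 2020) = 1.97×221 + 1.30×192 + 5.67×81 + 9.07×139 + 2.56×240 = 435.37 + 249.6 + 459.27 + 1260.73 + 614.4 = 3019.37
ΣP(Q1 2020)Q(Q1 2020) = 2.22×221 + 1.40×192 + 6.57×81 + 9.91×139 + 2.50×240 = 490.62 + 268.8 + 532.17 + 1377.49 + 600 = 3269.08
L = 3019.37 / 3269.08 × 100 = 92.3615
Paasche component (current-period weights):
ΣP(Q2 2020)Q(Q2 2020) = 1.97×247 + 1.30×189 + 5.67×92 + 9.07×127 + 2.56×302 = 486.59 + 245.7 + 521.64 + 1151.89 + 773.12 = 3178.94
ΣP(Q1 2020)Q(Q2 2020) = 2.22×247 + 1.40×189 + 6.57×92 + 9.91×127 + 2.50×302 = 548.34 + 264.6 + 604.44 + 1258.57 + 755 = 3430.95
P = 3178.94 / 3430.95 × 100 = 92.6548
Fisher = √(L × P) = √(92.3615 × 92.6548) = 92.5080

92.51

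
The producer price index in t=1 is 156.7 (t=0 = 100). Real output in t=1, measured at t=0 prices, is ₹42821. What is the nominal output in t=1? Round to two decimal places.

Nominal = Real × (Index/100) = 42821 × (156.7/100)
        = 42821 × 1.567 = 67100.5070

67100.51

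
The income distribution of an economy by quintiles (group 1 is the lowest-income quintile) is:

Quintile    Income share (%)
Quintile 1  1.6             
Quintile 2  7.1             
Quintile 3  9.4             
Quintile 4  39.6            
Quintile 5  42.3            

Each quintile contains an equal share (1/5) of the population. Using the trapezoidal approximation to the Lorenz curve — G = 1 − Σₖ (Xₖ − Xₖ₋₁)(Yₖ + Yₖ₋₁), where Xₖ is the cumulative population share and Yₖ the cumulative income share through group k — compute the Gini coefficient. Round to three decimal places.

0.456

Cumulative income shares Yₖ: 0.0160, 0.0870, 0.1810, 0.5770, 1.0000
Σ (Xₖ−Xₖ₋₁)(Yₖ+Yₖ₋₁) = (1/5)(0.0160+0.0000) + (1/5)(0.0870+0.0160) + (1/5)(0.1810+0.0870) + (1/5)(0.5770+0.1810) + (1/5)(1.0000+0.5770)
  = 0.0032 + 0.0206 + 0.0536 + 0.1516 + 0.3154 = 0.5444
G = 1 − 0.5444 = 0.4556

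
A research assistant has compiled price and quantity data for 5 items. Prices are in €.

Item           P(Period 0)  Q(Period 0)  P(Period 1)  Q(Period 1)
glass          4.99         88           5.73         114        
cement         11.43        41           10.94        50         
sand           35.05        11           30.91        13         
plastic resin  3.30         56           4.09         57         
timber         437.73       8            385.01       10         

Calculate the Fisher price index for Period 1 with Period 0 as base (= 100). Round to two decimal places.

92.34

Laspeyres component (base-period weights):
ΣP(Period 1)Q(Period 0) = 5.73×88 + 10.94×41 + 30.91×11 + 4.09×56 + 385.01×8 = 504.24 + 448.54 + 340.01 + 229.04 + 3080.08 = 4601.91
ΣP(Period 0)Q(Period 0) = 4.99×88 + 11.43×41 + 35.05×11 + 3.30×56 + 437.73×8 = 439.12 + 468.63 + 385.55 + 184.8 + 3501.84 = 4979.94
L = 4601.91 / 4979.94 × 100 = 92.4089
Paasche component (current-period weights):
ΣP(Period 1)Q(Period 1) = 5.73×114 + 10.94×50 + 30.91×13 + 4.09×57 + 385.01×10 = 653.22 + 547 + 401.83 + 233.13 + 3850.1 = 5685.28
ΣP(Period 0)Q(Period 1) = 4.99×114 + 11.43×50 + 35.05×13 + 3.30×57 + 437.73×10 = 568.86 + 571.5 + 455.65 + 188.1 + 4377.3 = 6161.41
P = 5685.28 / 6161.41 × 100 = 92.2724
Fisher = √(L × P) = √(92.4089 × 92.2724) = 92.3406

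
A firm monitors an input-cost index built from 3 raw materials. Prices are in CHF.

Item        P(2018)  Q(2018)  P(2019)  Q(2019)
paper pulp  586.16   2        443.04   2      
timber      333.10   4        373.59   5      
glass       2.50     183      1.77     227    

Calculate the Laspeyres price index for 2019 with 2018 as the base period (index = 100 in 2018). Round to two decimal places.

91.29

Laspeyres price index uses base-period quantities as weights.
ΣP(2019)·Q(2018) = 443.04×2 + 373.59×4 + 1.77×183 = 886.08 + 1494.36 + 323.91 = 2704.35
ΣP(2018)·Q(2018) = 586.16×2 + 333.10×4 + 2.50×183 = 1172.32 + 1332.4 + 457.5 = 2962.22
Index = 2704.35 / 2962.22 × 100 = 91.2947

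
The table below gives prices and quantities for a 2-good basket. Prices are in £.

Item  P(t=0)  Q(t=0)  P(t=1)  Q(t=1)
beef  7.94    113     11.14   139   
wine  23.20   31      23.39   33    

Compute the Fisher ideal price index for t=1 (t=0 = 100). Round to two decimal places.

123.43

Laspeyres component (base-period weights):
ΣP(t=1)Q(t=0) = 11.14×113 + 23.39×31 = 1258.82 + 725.09 = 1983.91
ΣP(t=0)Q(t=0) = 7.94×113 + 23.20×31 = 897.22 + 719.2 = 1616.42
L = 1983.91 / 1616.42 × 100 = 122.7348
Paasche component (current-period weights):
ΣP(t=1)Q(t=1) = 11.14×139 + 23.39×33 = 1548.46 + 771.87 = 2320.33
ΣP(t=0)Q(t=1) = 7.94×139 + 23.20×33 = 1103.66 + 765.6 = 1869.26
P = 2320.33 / 1869.26 × 100 = 124.1309
Fisher = √(L × P) = √(122.7348 × 124.1309) = 123.4309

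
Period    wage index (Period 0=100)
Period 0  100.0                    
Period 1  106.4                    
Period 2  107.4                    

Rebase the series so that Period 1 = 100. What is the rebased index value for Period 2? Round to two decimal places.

Rebased(Period 2) = 107.4 / 106.4 × 100 = 100.9398

100.94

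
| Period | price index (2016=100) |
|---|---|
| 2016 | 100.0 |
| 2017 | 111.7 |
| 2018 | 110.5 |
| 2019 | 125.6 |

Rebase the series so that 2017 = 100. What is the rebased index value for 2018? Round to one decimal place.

98.9

Rebased(2018) = 110.5 / 111.7 × 100 = 98.9257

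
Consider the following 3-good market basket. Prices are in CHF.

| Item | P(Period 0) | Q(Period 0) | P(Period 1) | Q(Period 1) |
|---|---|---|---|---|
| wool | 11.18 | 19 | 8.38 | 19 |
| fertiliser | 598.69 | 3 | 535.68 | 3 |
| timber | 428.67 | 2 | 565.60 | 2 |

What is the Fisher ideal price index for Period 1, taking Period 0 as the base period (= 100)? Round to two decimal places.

Laspeyres component (base-period weights):
ΣP(Period 1)Q(Period 0) = 8.38×19 + 535.68×3 + 565.60×2 = 159.22 + 1607.04 + 1131.2 = 2897.46
ΣP(Period 0)Q(Period 0) = 11.18×19 + 598.69×3 + 428.67×2 = 212.42 + 1796.07 + 857.34 = 2865.83
L = 2897.46 / 2865.83 × 100 = 101.1037
Paasche component (current-period weights):
ΣP(Period 1)Q(Period 1) = 8.38×19 + 535.68×3 + 565.60×2 = 159.22 + 1607.04 + 1131.2 = 2897.46
ΣP(Period 0)Q(Period 1) = 11.18×19 + 598.69×3 + 428.67×2 = 212.42 + 1796.07 + 857.34 = 2865.83
P = 2897.46 / 2865.83 × 100 = 101.1037
Fisher = √(L × P) = √(101.1037 × 101.1037) = 101.1037

101.10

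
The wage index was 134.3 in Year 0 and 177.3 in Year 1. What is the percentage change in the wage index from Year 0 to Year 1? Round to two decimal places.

32.02%

Change = (177.3 − 134.3) / 134.3 × 100
       = 43.0 / 134.3 × 100 = 32.0179%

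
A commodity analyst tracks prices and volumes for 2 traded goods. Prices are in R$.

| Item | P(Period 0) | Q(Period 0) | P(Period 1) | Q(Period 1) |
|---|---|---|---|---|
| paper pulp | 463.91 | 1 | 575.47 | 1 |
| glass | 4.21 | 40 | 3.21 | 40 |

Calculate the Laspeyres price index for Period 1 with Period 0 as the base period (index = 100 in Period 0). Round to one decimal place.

Laspeyres price index uses base-period quantities as weights.
ΣP(Period 1)·Q(Period 0) = 575.47×1 + 3.21×40 = 575.47 + 128.4 = 703.87
ΣP(Period 0)·Q(Period 0) = 463.91×1 + 4.21×40 = 463.91 + 168.4 = 632.31
Index = 703.87 / 632.31 × 100 = 111.3172

111.3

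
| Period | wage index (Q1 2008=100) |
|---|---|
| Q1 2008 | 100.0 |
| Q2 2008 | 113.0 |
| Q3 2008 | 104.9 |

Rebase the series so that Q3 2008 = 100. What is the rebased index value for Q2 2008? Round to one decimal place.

Rebased(Q2 2008) = 113.0 / 104.9 × 100 = 107.7216

107.7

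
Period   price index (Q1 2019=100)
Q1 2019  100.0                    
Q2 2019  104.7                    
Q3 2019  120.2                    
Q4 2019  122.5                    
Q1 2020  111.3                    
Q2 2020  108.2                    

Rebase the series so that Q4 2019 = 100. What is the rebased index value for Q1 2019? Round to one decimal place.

81.6

Rebased(Q1 2019) = 100.0 / 122.5 × 100 = 81.6327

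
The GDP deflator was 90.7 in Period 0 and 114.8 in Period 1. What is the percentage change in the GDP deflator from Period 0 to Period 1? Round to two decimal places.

Change = (114.8 − 90.7) / 90.7 × 100
       = 24.1 / 90.7 × 100 = 26.5711%

26.57%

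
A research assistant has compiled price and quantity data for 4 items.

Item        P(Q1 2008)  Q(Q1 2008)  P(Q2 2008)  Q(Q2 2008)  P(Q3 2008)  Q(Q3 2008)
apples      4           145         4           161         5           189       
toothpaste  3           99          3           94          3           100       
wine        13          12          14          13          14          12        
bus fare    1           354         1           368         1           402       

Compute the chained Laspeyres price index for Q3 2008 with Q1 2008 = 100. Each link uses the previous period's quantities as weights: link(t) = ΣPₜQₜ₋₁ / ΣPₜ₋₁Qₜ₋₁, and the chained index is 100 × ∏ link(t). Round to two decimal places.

111.87

Link Q1 2008→Q2 2008:
ΣP(Q2 2008)Q(Q1 2008) = 4×145 + 3×99 + 14×12 + 1×354 = 580 + 297 + 168 + 354 = 1399
ΣP(Q1 2008)Q(Q1 2008) = 4×145 + 3×99 + 13×12 + 1×354 = 580 + 297 + 156 + 354 = 1387
link = 1399/1387 = 1.008652
Link Q2 2008→Q3 2008:
ΣP(Q3 2008)Q(Q2 2008) = 5×161 + 3×94 + 14×13 + 1×368 = 805 + 282 + 182 + 368 = 1637
ΣP(Q2 2008)Q(Q2 2008) = 4×161 + 3×94 + 14×13 + 1×368 = 644 + 282 + 182 + 368 = 1476
link = 1637/1476 = 1.109079
Chained index = 100 × 1.008652 × 1.109079 = 111.8674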